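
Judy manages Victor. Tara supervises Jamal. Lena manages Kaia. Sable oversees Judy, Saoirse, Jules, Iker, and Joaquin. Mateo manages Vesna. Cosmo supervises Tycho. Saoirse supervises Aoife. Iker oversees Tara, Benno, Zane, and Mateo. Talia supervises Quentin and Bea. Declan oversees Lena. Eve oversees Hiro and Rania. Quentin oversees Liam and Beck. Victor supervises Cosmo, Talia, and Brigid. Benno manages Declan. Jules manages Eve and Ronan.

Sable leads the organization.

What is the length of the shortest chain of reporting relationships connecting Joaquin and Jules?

Joaquin is 1 level below Sable, and Jules is 1 level below Sable (their lowest common manager). The shortest path runs up from Joaquin to Sable and back down to Jules: 1 + 1 = 2 links.

2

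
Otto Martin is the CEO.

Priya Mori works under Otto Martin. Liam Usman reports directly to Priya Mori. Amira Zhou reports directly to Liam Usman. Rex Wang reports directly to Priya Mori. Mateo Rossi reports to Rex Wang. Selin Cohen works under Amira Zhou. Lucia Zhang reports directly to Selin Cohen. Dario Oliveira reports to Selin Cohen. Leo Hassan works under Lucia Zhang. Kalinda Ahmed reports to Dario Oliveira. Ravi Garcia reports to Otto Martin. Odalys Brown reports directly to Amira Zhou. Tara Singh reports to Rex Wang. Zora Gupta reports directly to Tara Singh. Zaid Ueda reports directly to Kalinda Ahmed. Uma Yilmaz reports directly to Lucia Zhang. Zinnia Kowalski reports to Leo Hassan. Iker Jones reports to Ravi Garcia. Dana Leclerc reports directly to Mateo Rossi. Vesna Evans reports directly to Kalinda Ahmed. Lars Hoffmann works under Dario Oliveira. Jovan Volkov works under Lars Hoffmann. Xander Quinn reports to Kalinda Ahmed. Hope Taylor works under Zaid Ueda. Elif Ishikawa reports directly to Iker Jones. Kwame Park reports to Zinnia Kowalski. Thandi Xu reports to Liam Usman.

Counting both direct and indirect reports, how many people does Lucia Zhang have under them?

4

Lucia Zhang directly manages Leo Hassan, Uma Yilmaz. Under Leo Hassan: Zinnia Kowalski, Kwame Park (2). Uma Yilmaz has no reports. So Lucia Zhang's organization is 2 direct reports plus everyone under them: 3 + 1 = 4.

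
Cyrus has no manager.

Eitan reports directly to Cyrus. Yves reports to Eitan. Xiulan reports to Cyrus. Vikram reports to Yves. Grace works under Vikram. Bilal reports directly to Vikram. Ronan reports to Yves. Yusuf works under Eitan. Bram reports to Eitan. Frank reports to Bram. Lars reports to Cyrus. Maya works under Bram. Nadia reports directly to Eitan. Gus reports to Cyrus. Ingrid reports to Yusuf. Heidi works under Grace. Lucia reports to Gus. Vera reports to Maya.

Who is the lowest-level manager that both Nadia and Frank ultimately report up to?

Nadia's chain of managers is Eitan, Cyrus. Frank's chain of managers is Bram, Eitan, Cyrus. The first manager that appears in both chains is Eitan.

Eitan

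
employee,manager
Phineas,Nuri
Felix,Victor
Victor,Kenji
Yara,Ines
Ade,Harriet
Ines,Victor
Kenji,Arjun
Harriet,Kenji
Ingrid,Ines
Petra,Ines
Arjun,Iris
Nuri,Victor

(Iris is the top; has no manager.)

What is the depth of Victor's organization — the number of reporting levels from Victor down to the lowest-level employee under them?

The longest chain under Victor runs Victor → Nuri → Phineas, which is 2 levels below Victor.

2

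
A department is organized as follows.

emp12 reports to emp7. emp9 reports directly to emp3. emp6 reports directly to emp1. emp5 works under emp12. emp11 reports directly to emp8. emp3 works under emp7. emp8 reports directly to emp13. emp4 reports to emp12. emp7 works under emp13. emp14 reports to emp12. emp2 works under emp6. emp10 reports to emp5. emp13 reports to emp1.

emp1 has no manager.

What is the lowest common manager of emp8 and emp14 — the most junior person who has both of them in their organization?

emp13

emp8's chain of managers is emp13, emp1. emp14's chain of managers is emp12, emp7, emp13, emp1. The first manager that appears in both chains is emp13.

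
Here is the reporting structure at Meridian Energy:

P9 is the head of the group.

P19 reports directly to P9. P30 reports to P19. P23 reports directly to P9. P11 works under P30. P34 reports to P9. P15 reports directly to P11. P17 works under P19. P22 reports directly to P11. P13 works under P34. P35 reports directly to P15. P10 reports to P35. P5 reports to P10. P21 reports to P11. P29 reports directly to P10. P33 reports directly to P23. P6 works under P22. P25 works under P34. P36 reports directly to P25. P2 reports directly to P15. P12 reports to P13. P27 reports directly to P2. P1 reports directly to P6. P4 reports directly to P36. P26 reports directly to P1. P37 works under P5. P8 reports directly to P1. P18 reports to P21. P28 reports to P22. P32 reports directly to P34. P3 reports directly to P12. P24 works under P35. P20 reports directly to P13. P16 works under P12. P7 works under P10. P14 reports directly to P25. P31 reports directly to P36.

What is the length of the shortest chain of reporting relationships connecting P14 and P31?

P14 is 1 level below P25, and P31 is 2 levels below P25 (their lowest common manager). The shortest path runs up from P14 to P25 and back down to P31: 1 + 2 = 3 links.

3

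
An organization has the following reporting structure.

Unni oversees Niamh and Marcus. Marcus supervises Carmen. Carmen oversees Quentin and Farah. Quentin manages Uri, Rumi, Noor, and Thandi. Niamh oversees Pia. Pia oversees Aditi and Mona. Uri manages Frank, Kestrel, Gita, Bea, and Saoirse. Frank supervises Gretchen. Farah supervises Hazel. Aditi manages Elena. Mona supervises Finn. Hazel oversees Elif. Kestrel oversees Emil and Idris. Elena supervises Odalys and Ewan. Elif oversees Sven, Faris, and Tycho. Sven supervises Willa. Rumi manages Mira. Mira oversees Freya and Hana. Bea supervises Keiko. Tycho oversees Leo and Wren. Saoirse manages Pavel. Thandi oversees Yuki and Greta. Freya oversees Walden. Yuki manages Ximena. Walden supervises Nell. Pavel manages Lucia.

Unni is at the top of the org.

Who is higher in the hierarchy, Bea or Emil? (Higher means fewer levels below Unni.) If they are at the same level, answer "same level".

Bea is 5 levels below Unni; Emil is 6. Bea is higher.

Bea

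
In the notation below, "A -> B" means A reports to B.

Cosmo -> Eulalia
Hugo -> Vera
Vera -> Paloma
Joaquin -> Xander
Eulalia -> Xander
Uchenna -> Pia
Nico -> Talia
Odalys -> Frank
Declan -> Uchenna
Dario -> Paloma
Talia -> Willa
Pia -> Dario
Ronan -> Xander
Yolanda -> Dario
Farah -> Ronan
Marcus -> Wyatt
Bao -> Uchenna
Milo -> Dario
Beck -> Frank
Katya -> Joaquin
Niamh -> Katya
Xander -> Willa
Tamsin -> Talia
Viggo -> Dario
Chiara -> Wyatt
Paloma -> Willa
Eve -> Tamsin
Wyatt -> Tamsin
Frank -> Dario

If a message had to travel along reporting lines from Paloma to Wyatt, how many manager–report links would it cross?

4

Paloma is 1 level below Willa, and Wyatt is 3 levels below Willa (their lowest common manager). The shortest path runs up from Paloma to Willa and back down to Wyatt: 1 + 3 = 4 links.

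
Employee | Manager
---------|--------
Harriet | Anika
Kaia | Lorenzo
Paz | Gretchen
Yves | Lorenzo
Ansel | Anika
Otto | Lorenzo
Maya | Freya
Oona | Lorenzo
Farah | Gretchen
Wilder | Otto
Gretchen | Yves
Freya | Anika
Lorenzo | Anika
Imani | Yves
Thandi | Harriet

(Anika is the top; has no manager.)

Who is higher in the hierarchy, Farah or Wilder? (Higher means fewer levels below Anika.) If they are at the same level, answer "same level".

Wilder

Farah is 4 levels below Anika; Wilder is 3. Wilder is higher.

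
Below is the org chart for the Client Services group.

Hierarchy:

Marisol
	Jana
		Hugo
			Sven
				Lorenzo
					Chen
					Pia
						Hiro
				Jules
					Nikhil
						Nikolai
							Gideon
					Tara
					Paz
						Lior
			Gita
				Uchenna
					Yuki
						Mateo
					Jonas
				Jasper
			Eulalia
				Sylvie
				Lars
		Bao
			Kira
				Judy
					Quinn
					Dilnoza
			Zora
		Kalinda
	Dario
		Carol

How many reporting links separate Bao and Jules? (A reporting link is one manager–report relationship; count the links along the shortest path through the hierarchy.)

4

Bao is 1 level below Jana, and Jules is 3 levels below Jana (their lowest common manager). The shortest path runs up from Bao to Jana and back down to Jules: 1 + 3 = 4 links.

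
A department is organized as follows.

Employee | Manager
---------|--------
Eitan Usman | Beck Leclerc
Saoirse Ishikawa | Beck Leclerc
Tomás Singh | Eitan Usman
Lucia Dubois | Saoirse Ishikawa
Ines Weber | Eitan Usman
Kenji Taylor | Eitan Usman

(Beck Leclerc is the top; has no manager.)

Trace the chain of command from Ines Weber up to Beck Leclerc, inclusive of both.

Ines Weber -> Eitan Usman -> Beck Leclerc

Ines Weber reports to Eitan Usman. Eitan Usman reports to Beck Leclerc. Beck Leclerc is at the top.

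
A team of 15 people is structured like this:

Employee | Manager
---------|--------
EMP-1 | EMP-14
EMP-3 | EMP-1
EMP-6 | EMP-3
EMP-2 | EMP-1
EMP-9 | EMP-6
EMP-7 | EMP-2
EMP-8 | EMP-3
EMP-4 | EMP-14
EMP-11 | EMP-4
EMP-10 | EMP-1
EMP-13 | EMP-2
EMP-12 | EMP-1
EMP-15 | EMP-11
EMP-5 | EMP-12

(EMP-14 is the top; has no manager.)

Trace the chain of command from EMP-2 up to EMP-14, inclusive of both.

EMP-2 reports to EMP-1. EMP-1 reports to EMP-14. EMP-14 is at the top.

EMP-2 -> EMP-1 -> EMP-14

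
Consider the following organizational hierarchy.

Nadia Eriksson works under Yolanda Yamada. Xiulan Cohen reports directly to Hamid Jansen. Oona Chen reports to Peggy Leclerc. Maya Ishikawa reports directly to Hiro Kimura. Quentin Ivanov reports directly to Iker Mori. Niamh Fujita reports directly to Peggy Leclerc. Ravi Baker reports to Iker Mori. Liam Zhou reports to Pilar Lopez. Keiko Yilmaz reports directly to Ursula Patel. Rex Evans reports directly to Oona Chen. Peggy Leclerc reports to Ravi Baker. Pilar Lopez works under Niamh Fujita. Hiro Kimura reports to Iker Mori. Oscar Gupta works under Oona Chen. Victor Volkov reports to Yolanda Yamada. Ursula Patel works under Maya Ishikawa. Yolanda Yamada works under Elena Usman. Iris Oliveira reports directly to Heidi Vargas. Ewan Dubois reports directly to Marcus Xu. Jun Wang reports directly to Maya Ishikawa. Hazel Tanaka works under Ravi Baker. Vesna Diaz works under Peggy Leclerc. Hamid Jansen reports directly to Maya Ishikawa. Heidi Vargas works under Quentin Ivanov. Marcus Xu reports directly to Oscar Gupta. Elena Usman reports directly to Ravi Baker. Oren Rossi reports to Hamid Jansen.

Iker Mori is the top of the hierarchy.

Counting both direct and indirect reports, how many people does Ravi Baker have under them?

15

Ravi Baker directly manages Elena Usman, Hazel Tanaka, Peggy Leclerc. Under Elena Usman: Yolanda Yamada, Victor Volkov, Nadia Eriksson (3). Hazel Tanaka has no reports. Under Peggy Leclerc: Vesna Diaz, Oona Chen, Rex Evans, Oscar Gupta, Marcus Xu, Ewan Dubois, Niamh Fujita, Pilar Lopez, Liam Zhou (9). So Ravi Baker's organization is 3 direct reports plus everyone under them: 4 + 1 + 10 = 15.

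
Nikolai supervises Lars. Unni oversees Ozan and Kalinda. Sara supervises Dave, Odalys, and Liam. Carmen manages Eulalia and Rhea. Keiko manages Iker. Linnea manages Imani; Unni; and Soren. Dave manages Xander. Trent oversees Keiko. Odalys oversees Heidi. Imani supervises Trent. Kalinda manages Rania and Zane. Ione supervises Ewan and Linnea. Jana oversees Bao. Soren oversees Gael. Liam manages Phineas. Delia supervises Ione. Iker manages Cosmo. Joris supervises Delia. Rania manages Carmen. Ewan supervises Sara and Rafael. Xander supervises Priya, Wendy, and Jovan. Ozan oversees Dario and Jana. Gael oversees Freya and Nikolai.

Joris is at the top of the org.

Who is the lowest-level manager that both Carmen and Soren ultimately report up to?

Carmen's chain of managers is Rania, Kalinda, Unni, Linnea, Ione, Delia, Joris. Soren's chain of managers is Linnea, Ione, Delia, Joris. The first manager that appears in both chains is Linnea.

Linnea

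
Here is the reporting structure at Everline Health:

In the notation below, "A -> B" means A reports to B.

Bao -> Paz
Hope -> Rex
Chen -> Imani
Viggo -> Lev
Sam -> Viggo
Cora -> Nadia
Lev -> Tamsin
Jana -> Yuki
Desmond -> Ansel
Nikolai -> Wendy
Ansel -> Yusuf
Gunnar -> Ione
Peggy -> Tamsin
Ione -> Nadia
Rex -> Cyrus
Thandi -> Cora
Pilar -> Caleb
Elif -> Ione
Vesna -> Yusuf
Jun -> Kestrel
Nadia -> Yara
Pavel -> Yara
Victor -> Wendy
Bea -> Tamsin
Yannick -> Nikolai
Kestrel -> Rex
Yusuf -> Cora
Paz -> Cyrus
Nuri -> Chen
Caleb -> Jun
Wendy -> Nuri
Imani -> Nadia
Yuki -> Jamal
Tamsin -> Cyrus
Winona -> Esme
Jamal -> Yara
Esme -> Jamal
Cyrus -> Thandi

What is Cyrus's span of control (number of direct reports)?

Cyrus directly manages Rex, Tamsin, Paz. That is 3 direct reports.

3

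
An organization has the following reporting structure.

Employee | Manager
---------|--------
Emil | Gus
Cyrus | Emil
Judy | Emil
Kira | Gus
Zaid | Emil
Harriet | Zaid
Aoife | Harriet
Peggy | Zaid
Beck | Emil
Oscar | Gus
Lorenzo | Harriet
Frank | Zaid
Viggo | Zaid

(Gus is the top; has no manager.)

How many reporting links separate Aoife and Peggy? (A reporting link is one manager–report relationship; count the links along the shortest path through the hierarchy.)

Aoife is 2 levels below Zaid, and Peggy is 1 level below Zaid (their lowest common manager). The shortest path runs up from Aoife to Zaid and back down to Peggy: 2 + 1 = 3 links.

3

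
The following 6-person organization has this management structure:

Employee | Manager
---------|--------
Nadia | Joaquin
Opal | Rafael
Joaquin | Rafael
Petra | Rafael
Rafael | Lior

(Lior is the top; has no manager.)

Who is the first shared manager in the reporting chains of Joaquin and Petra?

Joaquin's chain of managers is Rafael, Lior. Petra's chain of managers is Rafael, Lior. The first manager that appears in both chains is Rafael.

Rafael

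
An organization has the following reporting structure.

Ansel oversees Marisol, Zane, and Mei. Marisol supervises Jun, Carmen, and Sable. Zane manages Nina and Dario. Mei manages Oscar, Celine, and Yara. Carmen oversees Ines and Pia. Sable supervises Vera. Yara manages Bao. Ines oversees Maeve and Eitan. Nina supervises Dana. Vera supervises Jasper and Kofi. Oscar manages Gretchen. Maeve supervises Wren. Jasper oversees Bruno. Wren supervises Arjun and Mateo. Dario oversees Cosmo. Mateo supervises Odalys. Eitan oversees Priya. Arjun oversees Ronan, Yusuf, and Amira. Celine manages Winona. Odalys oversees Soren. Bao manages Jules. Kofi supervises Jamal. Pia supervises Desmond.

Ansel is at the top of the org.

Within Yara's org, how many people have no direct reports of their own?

The only person in Yara's organization with no one reporting to them is Jules. That is 1.

1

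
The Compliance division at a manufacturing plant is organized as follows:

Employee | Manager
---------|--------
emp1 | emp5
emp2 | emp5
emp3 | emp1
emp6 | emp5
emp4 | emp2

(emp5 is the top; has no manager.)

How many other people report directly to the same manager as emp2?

2

emp2 reports to emp5. emp5's other direct reports are emp1, emp6 — 2 peers.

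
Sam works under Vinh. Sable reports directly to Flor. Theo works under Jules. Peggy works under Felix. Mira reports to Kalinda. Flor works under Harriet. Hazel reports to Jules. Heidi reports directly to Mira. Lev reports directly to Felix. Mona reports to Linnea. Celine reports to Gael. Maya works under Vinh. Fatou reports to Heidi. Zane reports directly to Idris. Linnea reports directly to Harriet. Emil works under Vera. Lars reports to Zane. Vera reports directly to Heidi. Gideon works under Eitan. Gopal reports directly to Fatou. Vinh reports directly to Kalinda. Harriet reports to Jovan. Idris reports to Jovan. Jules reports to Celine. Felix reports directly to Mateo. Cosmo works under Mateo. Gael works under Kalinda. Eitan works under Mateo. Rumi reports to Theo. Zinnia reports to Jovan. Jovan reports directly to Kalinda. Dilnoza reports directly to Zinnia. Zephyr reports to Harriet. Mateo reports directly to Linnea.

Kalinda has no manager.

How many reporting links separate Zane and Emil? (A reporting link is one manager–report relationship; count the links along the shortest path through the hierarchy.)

Zane is 3 levels below Kalinda, and Emil is 4 levels below Kalinda (their lowest common manager). The shortest path runs up from Zane to Kalinda and back down to Emil: 3 + 4 = 7 links.

7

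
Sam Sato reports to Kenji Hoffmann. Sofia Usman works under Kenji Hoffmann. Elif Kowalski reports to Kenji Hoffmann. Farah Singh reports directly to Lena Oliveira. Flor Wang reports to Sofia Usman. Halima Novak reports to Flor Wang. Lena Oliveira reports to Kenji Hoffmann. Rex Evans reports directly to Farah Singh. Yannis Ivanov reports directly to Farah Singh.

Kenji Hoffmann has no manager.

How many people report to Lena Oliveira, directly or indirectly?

3

Lena Oliveira directly manages Farah Singh. Under Farah Singh: Yannis Ivanov, Rex Evans (2). That's 3 in total.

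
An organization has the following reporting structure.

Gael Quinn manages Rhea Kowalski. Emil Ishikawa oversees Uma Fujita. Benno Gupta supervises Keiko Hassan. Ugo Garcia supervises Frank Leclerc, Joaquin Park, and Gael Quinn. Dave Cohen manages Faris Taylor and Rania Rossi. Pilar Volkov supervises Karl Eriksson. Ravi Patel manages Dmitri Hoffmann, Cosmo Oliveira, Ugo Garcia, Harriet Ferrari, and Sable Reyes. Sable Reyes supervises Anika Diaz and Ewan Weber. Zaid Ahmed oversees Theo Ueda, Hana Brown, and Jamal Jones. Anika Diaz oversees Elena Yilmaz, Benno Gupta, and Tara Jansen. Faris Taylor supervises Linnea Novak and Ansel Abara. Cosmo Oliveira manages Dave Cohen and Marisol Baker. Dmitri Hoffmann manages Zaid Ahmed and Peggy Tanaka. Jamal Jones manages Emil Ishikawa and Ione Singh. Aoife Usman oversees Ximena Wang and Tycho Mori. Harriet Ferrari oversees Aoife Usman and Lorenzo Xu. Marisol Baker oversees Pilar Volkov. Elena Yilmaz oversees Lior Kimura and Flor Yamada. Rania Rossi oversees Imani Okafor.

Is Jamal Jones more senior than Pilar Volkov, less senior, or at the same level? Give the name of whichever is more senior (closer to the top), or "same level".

same level

Both Jamal Jones and Pilar Volkov are 3 levels below Ravi Patel.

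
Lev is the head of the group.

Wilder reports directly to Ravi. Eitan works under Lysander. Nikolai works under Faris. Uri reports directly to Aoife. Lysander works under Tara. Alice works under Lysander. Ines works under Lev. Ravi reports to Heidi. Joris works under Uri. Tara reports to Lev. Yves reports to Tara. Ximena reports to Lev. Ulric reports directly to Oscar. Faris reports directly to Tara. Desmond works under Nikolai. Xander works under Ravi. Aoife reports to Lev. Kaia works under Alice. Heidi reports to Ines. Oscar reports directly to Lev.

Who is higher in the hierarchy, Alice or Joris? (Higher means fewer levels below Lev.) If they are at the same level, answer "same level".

same level

Both Alice and Joris are 3 levels below Lev.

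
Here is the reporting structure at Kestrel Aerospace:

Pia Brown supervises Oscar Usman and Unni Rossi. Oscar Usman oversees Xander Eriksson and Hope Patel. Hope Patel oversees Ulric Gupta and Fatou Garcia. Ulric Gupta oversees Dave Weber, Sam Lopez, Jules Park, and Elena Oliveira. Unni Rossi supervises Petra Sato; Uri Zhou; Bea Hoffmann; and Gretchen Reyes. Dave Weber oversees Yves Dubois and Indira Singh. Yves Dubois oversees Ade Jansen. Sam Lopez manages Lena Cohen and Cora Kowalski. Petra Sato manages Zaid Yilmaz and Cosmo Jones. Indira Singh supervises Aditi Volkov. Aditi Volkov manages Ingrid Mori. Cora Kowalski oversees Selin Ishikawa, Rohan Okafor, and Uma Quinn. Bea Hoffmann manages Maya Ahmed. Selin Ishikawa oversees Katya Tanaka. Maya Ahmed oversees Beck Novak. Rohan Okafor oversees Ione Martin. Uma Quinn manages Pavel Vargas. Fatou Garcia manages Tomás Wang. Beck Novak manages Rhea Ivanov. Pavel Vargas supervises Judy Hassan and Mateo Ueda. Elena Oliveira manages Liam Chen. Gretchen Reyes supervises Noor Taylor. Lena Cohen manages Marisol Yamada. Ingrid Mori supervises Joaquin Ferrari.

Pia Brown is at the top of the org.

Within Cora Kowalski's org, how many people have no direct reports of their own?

4

The people in Cora Kowalski's organization with no one reporting to them are Mateo Ueda, Judy Hassan, Ione Martin, Katya Tanaka. That is 4.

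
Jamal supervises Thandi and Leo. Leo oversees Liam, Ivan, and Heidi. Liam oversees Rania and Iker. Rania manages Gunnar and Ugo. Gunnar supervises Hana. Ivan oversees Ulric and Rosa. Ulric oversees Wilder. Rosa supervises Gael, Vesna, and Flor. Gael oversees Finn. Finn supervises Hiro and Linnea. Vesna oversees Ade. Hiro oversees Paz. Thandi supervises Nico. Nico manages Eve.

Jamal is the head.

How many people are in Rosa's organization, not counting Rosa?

8

Rosa directly manages Gael, Vesna, Flor. Under Gael: Finn, Linnea, Hiro, Paz (4). Under Vesna: Ade (1). Flor has no reports. So Rosa's organization is 3 direct reports plus everyone under them: 5 + 2 + 1 = 8.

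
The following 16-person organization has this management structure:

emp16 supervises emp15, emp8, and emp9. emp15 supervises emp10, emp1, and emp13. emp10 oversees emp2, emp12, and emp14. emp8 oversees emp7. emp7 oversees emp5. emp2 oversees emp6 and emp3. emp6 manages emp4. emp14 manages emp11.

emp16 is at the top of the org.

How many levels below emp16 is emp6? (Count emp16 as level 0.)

4

Chain from emp6 up to emp16: emp6 → emp2 → emp10 → emp15 → emp16. That is 4 steps up, so emp6 is 4 levels below emp16.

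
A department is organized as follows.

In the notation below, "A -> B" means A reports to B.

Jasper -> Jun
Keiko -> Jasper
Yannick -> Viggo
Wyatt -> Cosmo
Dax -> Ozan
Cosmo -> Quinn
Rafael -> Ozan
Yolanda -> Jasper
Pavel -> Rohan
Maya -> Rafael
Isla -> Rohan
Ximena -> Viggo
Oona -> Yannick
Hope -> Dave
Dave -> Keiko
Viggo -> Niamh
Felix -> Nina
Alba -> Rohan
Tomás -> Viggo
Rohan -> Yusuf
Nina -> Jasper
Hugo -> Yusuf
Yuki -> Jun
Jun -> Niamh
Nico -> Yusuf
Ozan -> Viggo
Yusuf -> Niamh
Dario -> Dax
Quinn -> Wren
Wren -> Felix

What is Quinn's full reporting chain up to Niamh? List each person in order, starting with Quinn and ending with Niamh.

Quinn -> Wren -> Felix -> Nina -> Jasper -> Jun -> Niamh

Quinn reports to Wren. Wren reports to Felix. Felix reports to Nina. Nina reports to Jasper. Jasper reports to Jun. Jun reports to Niamh. Niamh is at the top.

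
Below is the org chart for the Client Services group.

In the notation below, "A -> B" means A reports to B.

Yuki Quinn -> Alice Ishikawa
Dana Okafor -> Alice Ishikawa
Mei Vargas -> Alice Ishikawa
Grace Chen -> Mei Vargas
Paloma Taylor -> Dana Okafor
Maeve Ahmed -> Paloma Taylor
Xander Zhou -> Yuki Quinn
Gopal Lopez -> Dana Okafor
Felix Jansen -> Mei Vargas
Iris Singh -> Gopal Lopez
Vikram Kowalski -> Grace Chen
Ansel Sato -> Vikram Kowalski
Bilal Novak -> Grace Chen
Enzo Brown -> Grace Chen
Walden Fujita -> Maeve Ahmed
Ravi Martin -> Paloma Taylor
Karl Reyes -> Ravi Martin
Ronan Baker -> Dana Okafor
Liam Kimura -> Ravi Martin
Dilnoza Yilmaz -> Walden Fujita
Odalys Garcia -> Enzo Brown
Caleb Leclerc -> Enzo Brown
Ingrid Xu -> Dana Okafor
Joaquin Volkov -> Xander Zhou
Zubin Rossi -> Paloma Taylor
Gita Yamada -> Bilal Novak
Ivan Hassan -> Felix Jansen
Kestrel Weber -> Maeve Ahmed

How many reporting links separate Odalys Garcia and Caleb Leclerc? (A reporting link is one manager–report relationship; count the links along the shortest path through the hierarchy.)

2

Odalys Garcia is 1 level below Enzo Brown, and Caleb Leclerc is 1 level below Enzo Brown (their lowest common manager). The shortest path runs up from Odalys Garcia to Enzo Brown and back down to Caleb Leclerc: 1 + 1 = 2 links.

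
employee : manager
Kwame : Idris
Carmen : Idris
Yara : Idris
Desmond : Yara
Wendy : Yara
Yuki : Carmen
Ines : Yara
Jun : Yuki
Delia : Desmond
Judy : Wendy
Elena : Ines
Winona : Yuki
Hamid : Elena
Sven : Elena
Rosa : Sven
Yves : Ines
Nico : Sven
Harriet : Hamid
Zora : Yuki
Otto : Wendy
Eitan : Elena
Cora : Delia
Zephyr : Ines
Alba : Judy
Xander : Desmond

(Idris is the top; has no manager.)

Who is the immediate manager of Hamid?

Hamid reports directly to Elena.

Elena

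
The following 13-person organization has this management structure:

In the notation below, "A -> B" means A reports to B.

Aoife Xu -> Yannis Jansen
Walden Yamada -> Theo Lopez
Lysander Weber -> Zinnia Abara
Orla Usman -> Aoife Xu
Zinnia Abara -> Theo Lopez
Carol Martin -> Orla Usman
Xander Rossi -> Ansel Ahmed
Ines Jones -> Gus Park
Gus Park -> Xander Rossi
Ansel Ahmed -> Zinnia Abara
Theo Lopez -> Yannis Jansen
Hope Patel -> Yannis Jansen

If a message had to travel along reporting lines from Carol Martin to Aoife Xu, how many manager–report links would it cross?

Carol Martin is in Aoife Xu's organization: the chain from Carol Martin up to Aoife Xu is Carol Martin → Orla Usman → Aoife Xu, which is 2 links.

2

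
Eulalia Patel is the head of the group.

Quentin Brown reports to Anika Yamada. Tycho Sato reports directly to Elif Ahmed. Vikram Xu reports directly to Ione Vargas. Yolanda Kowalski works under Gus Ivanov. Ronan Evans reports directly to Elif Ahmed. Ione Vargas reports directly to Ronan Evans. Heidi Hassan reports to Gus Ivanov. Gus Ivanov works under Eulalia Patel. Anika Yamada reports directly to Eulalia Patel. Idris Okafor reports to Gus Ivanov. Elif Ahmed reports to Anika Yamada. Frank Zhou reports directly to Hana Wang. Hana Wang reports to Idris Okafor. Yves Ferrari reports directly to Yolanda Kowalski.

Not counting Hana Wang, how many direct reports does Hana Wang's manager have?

0

Hana Wang reports to Idris Okafor, and Idris Okafor has no other direct reports. Hana Wang has 0 peers.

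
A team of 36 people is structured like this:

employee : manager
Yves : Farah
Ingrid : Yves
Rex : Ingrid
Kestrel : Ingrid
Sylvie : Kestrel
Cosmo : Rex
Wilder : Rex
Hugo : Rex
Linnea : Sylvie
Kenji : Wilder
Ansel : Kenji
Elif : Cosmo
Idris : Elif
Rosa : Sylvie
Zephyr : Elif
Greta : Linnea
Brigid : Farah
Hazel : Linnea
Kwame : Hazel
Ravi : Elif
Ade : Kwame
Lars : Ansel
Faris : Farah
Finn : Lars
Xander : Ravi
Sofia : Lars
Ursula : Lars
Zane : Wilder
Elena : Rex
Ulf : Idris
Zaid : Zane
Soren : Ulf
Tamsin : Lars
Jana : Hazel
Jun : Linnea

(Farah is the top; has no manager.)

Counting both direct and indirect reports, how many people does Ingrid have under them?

31

Ingrid directly manages Rex, Kestrel. Under Rex: Elena, Hugo, Wilder, Zane, Zaid, Kenji, Ansel, Lars, Tamsin, Ursula, Sofia, Finn, Cosmo, Elif, Ravi, Xander, Zephyr, Idris, Ulf, Soren (20). Under Kestrel: Sylvie, Rosa, Linnea, Jun, Hazel, Jana, Kwame, Ade, Greta (9). So Ingrid's organization is 2 direct reports plus everyone under them: 21 + 10 = 31.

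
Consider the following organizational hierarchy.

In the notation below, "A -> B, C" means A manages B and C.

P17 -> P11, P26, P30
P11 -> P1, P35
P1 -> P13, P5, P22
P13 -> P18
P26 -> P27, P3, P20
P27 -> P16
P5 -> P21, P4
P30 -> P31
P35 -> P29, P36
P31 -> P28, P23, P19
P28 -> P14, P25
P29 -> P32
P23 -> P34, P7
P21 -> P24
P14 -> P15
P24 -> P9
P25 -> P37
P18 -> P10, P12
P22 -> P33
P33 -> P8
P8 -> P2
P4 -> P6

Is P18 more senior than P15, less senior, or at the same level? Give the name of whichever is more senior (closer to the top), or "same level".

P18 is 4 levels below P17; P15 is 5. P18 is higher.

P18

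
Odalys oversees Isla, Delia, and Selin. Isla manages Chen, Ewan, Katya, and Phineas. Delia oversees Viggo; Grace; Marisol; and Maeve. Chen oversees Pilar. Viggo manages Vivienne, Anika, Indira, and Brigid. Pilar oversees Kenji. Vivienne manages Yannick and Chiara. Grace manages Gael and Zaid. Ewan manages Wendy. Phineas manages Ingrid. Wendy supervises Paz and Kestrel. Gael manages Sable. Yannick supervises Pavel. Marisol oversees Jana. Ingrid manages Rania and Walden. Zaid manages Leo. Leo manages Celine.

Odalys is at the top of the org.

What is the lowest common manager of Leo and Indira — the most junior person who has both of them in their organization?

Leo's chain of managers is Zaid, Grace, Delia, Odalys. Indira's chain of managers is Viggo, Delia, Odalys. The first manager that appears in both chains is Delia.

Delia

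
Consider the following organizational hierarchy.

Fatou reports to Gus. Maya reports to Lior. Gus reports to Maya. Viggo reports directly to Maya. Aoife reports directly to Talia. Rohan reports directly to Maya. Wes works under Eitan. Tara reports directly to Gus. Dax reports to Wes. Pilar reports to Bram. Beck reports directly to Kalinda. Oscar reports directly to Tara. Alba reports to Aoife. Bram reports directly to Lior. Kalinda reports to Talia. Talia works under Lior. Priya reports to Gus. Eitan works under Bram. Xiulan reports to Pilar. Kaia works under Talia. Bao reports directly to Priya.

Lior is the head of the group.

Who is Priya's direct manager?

Gus

Priya reports directly to Gus.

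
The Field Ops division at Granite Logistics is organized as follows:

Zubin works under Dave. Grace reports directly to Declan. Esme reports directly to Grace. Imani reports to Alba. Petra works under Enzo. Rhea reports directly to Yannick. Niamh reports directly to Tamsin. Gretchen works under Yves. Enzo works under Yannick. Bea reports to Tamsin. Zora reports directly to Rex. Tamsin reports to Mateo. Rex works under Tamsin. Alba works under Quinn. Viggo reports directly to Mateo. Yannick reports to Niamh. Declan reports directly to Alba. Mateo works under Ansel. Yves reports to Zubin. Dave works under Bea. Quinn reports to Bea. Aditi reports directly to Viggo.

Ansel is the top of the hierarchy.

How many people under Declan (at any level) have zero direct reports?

1

The only person in Declan's organization with no one reporting to them is Esme. That is 1.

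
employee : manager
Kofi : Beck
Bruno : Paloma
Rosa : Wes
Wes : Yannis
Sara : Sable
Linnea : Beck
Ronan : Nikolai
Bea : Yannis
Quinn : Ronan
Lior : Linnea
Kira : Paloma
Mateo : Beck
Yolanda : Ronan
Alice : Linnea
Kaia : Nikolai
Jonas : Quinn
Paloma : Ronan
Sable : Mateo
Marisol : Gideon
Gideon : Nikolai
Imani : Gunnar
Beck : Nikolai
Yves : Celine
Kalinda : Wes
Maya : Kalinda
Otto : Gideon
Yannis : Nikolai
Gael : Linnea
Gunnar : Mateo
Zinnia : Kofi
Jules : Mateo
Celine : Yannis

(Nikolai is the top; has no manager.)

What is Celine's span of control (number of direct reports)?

1

Celine directly manages Yves. That is 1 direct report.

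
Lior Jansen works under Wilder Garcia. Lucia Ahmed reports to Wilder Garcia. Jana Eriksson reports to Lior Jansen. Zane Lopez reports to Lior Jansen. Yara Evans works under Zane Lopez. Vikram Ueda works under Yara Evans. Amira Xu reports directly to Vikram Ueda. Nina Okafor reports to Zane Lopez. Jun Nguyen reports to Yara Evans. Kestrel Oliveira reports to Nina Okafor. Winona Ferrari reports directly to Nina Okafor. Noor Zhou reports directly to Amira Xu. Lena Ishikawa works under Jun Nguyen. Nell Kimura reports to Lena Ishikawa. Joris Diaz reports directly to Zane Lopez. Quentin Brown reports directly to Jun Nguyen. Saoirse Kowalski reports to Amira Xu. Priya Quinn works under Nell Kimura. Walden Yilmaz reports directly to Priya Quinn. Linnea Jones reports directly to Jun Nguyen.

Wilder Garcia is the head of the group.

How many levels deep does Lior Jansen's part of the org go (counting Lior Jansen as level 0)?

The longest chain under Lior Jansen runs Lior Jansen → Zane Lopez → Yara Evans → Jun Nguyen → Lena Ishikawa → Nell Kimura → Priya Quinn → Walden Yilmaz, which is 7 levels below Lior Jansen.

7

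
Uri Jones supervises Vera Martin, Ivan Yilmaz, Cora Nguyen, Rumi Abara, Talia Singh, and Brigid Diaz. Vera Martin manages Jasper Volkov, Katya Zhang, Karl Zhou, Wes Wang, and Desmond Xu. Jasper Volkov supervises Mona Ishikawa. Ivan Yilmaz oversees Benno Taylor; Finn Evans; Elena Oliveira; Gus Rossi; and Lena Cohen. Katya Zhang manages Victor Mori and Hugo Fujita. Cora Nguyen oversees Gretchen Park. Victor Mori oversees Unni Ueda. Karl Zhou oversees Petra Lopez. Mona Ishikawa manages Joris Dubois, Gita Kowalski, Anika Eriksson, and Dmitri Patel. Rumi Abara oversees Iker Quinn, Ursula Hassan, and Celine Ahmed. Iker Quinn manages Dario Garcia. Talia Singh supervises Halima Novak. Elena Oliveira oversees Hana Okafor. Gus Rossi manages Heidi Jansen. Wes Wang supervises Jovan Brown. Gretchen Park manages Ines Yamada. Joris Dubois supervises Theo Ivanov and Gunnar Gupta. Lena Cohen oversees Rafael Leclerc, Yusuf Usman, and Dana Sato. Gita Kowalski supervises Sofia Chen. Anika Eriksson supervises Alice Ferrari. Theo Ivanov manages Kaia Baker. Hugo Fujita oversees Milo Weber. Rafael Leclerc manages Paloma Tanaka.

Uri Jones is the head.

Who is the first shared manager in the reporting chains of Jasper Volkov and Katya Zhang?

Jasper Volkov's chain of managers is Vera Martin, Uri Jones. Katya Zhang's chain of managers is Vera Martin, Uri Jones. The first manager that appears in both chains is Vera Martin.

Vera Martin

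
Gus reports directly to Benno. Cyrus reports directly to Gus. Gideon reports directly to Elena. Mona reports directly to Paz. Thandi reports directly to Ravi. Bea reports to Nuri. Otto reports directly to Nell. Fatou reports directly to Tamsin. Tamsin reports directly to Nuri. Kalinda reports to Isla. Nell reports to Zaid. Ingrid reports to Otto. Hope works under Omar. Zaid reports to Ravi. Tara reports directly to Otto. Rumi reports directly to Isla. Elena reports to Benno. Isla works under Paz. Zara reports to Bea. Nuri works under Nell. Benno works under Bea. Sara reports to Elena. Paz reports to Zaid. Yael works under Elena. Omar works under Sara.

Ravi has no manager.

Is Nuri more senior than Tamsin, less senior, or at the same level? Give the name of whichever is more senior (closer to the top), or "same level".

Nuri is 3 levels below Ravi; Tamsin is 4. Nuri is higher.

Nuri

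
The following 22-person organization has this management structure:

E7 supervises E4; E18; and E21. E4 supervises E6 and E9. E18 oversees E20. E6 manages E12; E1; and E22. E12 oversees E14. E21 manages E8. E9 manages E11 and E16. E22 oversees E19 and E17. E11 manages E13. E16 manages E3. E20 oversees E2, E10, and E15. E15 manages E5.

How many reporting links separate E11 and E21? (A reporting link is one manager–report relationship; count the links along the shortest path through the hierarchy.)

4

E11 is 3 levels below E7, and E21 is 1 level below E7 (their lowest common manager). The shortest path runs up from E11 to E7 and back down to E21: 3 + 1 = 4 links.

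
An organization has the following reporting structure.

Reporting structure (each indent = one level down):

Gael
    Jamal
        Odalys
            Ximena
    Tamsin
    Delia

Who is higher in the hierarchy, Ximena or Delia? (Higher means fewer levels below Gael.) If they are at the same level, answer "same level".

Delia

Ximena is 3 levels below Gael; Delia is 1. Delia is higher.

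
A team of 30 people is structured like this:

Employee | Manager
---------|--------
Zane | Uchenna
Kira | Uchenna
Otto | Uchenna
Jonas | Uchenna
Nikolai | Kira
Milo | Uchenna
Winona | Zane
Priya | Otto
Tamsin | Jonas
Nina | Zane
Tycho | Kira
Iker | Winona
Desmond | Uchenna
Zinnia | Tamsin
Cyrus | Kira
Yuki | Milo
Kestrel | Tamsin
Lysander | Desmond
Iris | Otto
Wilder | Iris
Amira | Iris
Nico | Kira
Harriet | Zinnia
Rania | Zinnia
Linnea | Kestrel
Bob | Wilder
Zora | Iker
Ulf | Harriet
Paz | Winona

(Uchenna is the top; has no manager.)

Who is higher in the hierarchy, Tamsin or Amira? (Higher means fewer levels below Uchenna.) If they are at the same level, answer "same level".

Tamsin

Tamsin is 2 levels below Uchenna; Amira is 3. Tamsin is higher.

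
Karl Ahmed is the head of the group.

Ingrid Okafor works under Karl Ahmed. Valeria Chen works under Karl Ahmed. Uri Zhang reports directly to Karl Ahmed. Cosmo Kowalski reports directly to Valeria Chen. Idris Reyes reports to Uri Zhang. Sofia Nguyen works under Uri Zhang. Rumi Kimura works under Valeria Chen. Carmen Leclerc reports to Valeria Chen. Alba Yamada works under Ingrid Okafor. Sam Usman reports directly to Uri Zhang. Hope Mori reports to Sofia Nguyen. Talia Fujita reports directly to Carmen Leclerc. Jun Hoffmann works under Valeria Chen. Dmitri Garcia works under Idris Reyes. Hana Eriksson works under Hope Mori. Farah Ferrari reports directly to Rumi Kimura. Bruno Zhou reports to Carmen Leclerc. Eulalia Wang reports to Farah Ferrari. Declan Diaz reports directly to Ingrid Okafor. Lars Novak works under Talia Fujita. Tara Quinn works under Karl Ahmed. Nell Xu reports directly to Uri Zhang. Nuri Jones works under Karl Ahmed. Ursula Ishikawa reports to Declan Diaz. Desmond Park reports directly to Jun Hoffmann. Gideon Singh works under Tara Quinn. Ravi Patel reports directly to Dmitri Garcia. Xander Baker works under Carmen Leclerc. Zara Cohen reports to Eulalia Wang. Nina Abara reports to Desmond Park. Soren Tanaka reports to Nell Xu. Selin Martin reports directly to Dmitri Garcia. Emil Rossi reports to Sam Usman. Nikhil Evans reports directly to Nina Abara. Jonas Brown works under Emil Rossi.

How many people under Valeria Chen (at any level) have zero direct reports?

6

The people in Valeria Chen's organization with no one reporting to them are Nikhil Evans, Xander Baker, Bruno Zhou, Lars Novak, Zara Cohen, Cosmo Kowalski. That is 6.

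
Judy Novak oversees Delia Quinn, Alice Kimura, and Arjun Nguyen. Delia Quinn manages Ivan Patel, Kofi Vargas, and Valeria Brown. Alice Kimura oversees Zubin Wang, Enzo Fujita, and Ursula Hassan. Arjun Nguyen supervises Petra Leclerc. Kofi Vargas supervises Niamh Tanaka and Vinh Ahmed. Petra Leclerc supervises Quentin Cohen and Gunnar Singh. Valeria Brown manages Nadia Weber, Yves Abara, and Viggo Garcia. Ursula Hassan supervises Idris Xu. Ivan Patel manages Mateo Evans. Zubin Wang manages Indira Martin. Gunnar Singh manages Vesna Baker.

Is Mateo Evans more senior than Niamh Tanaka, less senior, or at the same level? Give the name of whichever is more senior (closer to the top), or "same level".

same level

Both Mateo Evans and Niamh Tanaka are 3 levels below Judy Novak.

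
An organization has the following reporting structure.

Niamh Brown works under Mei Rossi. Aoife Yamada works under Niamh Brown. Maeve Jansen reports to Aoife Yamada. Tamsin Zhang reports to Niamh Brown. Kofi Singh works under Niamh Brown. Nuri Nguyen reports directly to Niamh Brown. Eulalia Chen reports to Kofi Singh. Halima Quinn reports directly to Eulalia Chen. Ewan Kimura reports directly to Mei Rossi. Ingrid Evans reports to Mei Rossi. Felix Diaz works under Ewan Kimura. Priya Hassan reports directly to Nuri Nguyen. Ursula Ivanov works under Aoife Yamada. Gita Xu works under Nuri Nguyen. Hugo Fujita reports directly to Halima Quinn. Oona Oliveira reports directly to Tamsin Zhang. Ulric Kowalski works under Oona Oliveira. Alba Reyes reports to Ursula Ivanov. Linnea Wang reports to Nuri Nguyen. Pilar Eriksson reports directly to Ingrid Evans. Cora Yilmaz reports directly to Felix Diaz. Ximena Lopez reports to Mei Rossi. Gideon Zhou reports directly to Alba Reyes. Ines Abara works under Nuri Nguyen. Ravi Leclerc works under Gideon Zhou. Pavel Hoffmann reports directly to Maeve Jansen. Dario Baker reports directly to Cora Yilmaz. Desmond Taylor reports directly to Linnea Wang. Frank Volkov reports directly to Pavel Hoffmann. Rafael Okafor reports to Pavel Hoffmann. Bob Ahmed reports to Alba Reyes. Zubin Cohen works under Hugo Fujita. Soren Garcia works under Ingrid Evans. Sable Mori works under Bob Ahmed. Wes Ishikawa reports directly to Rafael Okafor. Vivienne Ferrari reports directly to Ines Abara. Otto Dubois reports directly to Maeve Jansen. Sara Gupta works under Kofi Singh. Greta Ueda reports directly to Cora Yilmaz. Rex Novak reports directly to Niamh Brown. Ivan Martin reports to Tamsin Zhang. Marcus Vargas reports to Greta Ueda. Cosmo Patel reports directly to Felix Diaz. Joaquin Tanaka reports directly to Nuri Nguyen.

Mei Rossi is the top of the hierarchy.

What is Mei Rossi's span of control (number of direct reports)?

Mei Rossi directly manages Niamh Brown, Ewan Kimura, Ingrid Evans, Ximena Lopez. That is 4 direct reports.

4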